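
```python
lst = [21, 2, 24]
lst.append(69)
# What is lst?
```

[21, 2, 24, 69]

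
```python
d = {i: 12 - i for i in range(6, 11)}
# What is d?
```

{6: 6, 7: 5, 8: 4, 9: 3, 10: 2}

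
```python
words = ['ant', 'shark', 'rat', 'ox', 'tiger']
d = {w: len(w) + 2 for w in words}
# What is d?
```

{'ant': 5, 'shark': 7, 'rat': 5, 'ox': 4, 'tiger': 7}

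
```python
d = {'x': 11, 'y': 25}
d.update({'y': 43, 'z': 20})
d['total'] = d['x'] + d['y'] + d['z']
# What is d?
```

After line 1: d = {'x': 11, 'y': 25}
After line 2 (y overwritten, z added): d = {'x': 11, 'y': 43, 'z': 20}
After line 3 (total = 11 + 43 + 20 = 74): d = {'x': 11, 'y': 43, 'z': 20, 'total': 74}

{'x': 11, 'y': 43, 'z': 20, 'total': 74}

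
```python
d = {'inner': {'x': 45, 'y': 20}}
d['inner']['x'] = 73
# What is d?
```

After line 1: d = {'inner': {'x': 45, 'y': 20}}
After line 2 (inner x overwritten): d = {'inner': {'x': 73, 'y': 20}}

{'inner': {'x': 73, 'y': 20}}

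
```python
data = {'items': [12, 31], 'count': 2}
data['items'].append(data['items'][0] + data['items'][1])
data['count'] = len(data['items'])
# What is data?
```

After line 1: data = {'items': [12, 31], 'count': 2}
After line 2 (append 12 + 31 = 43): data = {'items': [12, 31, 43], 'count': 2}
After line 3 (count = len(items) = 3): data = {'items': [12, 31, 43], 'count': 3}

{'items': [12, 31, 43], 'count': 3}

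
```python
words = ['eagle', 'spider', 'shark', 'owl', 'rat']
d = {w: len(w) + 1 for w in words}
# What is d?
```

{'eagle': 6, 'spider': 7, 'shark': 6, 'owl': 4, 'rat': 4}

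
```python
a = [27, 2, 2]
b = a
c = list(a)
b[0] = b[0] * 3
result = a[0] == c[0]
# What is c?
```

After line 1: a = [27, 2, 2]
After line 2 (b = a, alias): a = [27, 2, 2], b = [27, 2, 2]
After line 3 (c = list(a) is a copy, new object): c = [27, 2, 2]
After line 4 (b[0] = 27 * 3 = 81; mutates shared a/b): a = b = [81, 2, 2], c = [27, 2, 2]
After line 5 (a[0] = 81, c[0] = 27; result = False)

[27, 2, 2]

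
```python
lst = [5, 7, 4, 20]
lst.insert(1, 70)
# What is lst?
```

[5, 70, 7, 4, 20]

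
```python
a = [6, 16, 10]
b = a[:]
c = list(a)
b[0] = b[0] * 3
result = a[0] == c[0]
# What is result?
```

After line 1: a = [6, 16, 10]
After line 2 (b = a[:], copy): a = [6, 16, 10], b = [6, 16, 10]
After line 3 (c = list(a) is a copy, new object): c = [6, 16, 10]
After line 4 (b[0] = 6 * 3 = 18; only b mutates (copy)): a = [6, 16, 10], b = [18, 16, 10], c = [6, 16, 10]
After line 5 (a[0] = 6, c[0] = 6; result = True)

True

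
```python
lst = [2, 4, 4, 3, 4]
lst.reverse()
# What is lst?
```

[4, 3, 4, 4, 2]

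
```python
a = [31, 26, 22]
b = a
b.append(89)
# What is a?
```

After line 1: a = [31, 26, 22]
After line 2 (b = a is an alias, same object): a = [31, 26, 22], b = [31, 26, 22]
After line 3 (b.append mutates the shared list): a = [31, 26, 22, 89], b = [31, 26, 22, 89]

[31, 26, 22, 89]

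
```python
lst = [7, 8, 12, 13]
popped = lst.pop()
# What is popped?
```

13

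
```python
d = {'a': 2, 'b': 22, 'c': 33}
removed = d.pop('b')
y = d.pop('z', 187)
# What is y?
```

After line 1: d = {'a': 2, 'b': 22, 'c': 33}
After line 2 (pop 'b' returns 22): d = {'a': 2, 'c': 33}, removed = 22
After line 3 (pop 'z' missing, returns default 187): d = {'a': 2, 'c': 33}, y = 187

187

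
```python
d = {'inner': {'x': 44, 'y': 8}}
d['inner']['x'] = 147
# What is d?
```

After line 1: d = {'inner': {'x': 44, 'y': 8}}
After line 2 (inner x overwritten): d = {'inner': {'x': 147, 'y': 8}}

{'inner': {'x': 147, 'y': 8}}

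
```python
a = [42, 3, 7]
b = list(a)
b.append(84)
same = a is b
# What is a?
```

After line 1: a = [42, 3, 7]
After line 2 (b = list(a) is a shallow copy, new object): a = [42, 3, 7], b = [42, 3, 7]
After line 3 (append only mutates b): a = [42, 3, 7], b = [42, 3, 7, 84]
After line 4 (same = a is b; different objects -> False): same = False

[42, 3, 7]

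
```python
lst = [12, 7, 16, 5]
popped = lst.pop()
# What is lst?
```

[12, 7, 16]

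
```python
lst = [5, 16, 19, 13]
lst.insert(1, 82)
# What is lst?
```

[5, 82, 16, 19, 13]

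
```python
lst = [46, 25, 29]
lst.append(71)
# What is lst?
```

[46, 25, 29, 71]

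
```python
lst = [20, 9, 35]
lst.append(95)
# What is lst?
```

[20, 9, 35, 95]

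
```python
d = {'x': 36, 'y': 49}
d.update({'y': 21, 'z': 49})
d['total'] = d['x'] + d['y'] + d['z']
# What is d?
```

After line 1: d = {'x': 36, 'y': 49}
After line 2 (y overwritten, z added): d = {'x': 36, 'y': 21, 'z': 49}
After line 3 (total = 36 + 21 + 49 = 106): d = {'x': 36, 'y': 21, 'z': 49, 'total': 106}

{'x': 36, 'y': 21, 'z': 49, 'total': 106}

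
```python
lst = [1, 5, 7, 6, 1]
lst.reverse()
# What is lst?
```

[1, 6, 7, 5, 1]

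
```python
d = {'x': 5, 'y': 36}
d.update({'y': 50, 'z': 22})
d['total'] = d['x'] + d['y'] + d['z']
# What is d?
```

After line 1: d = {'x': 5, 'y': 36}
After line 2 (y overwritten, z added): d = {'x': 5, 'y': 50, 'z': 22}
After line 3 (total = 5 + 50 + 22 = 77): d = {'x': 5, 'y': 50, 'z': 22, 'total': 77}

{'x': 5, 'y': 50, 'z': 22, 'total': 77}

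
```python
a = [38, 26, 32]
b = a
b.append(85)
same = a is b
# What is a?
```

After line 1: a = [38, 26, 32]
After line 2 (b = a is an alias, same object): a = [38, 26, 32], b = [38, 26, 32]
After line 3 (b.append mutates the shared list): a = [38, 26, 32, 85], b = [38, 26, 32, 85]
After line 4 (same = a is b; same object -> True): same = True

[38, 26, 32, 85]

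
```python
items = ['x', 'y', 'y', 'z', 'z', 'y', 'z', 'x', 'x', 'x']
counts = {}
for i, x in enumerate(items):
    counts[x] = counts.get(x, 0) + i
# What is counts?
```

Initial: counts = {}, items = ['x', 'y', 'y', 'z', 'z', 'y', 'z', 'x', 'x', 'x']
i=0, x='x': counts = {'x': 0}
i=1, x='y': counts = {'x': 0, 'y': 1}
i=2, x='y': counts = {'x': 0, 'y': 3}
i=3, x='z': counts = {'x': 0, 'y': 3, 'z': 3}
i=4, x='z': counts = {'x': 0, 'y': 3, 'z': 7}
i=5, x='y': counts = {'x': 0, 'y': 8, 'z': 7}
i=6, x='z': counts = {'x': 0, 'y': 8, 'z': 13}
i=7, x='x': counts = {'x': 7, 'y': 8, 'z': 13}
i=8, x='x': counts = {'x': 15, 'y': 8, 'z': 13}
i=9, x='x': counts = {'x': 24, 'y': 8, 'z': 13}

{'x': 24, 'y': 8, 'z': 13}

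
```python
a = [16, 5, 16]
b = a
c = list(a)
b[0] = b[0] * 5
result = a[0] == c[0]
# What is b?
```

After line 1: a = [16, 5, 16]
After line 2 (b = a, alias): a = [16, 5, 16], b = [16, 5, 16]
After line 3 (c = list(a) is a copy, new object): c = [16, 5, 16]
After line 4 (b[0] = 16 * 5 = 80; mutates shared a/b): a = b = [80, 5, 16], c = [16, 5, 16]
After line 5 (a[0] = 80, c[0] = 16; result = False)

[80, 5, 16]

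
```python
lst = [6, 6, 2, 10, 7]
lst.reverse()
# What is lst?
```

[7, 10, 2, 6, 6]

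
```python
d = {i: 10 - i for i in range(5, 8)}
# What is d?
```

{5: 5, 6: 4, 7: 3}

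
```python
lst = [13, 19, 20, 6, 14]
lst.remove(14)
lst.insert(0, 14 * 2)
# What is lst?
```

After line 1: lst = [13, 19, 20, 6, 14]
After line 2 (remove first 14): lst = [13, 19, 20, 6]
After line 3 (insert 28 at index 0): lst = [28, 13, 19, 20, 6]

[28, 13, 19, 20, 6]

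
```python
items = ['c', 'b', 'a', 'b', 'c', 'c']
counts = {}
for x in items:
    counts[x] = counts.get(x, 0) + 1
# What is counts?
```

Initial: counts = {}, items = ['c', 'b', 'a', 'b', 'c', 'c']
See 'c': counts = {'c': 1}
See 'b': counts = {'c': 1, 'b': 1}
See 'a': counts = {'c': 1, 'b': 1, 'a': 1}
See 'b': counts = {'c': 1, 'b': 2, 'a': 1}
See 'c': counts = {'c': 2, 'b': 2, 'a': 1}
See 'c': counts = {'c': 3, 'b': 2, 'a': 1}

{'c': 3, 'b': 2, 'a': 1}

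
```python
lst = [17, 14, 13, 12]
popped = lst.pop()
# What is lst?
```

[17, 14, 13]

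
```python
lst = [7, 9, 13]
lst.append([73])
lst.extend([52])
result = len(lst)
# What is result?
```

After line 1: lst = [7, 9, 13]
After line 2 (append adds [73] as single element): lst = [7, 9, 13, [73]]
After line 3 (extend unpacks [52], adds 52): lst = [7, 9, 13, [73], 52]
After line 4: result = len(lst) = 5

5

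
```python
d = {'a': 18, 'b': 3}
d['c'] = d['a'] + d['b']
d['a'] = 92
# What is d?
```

After line 1: d = {'a': 18, 'b': 3}
After line 2 (d['c'] = 18 + 3): d = {'a': 18, 'b': 3, 'c': 21}
After line 3: d = {'a': 92, 'b': 3, 'c': 21}

{'a': 92, 'b': 3, 'c': 21}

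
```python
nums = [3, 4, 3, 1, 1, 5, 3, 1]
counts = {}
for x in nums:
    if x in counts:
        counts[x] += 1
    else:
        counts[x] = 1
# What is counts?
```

Initial: counts = {}, nums = [3, 4, 3, 1, 1, 5, 3, 1]
See 3: counts = {3: 1}
See 4: counts = {3: 1, 4: 1}
See 3: counts = {3: 2, 4: 1}
See 1: counts = {3: 2, 4: 1, 1: 1}
See 1: counts = {3: 2, 4: 1, 1: 2}
See 5: counts = {3: 2, 4: 1, 1: 2, 5: 1}
See 3: counts = {3: 3, 4: 1, 1: 2, 5: 1}
See 1: counts = {3: 3, 4: 1, 1: 3, 5: 1}

{3: 3, 4: 1, 1: 3, 5: 1}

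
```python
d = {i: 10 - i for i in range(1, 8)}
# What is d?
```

{1: 9, 2: 8, 3: 7, 4: 6, 5: 5, 6: 4, 7: 3}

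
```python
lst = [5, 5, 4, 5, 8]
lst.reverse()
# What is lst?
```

[8, 5, 4, 5, 5]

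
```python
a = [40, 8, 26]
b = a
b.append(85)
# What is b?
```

After line 1: a = [40, 8, 26]
After line 2 (b = a is an alias, same object): a = [40, 8, 26], b = [40, 8, 26]
After line 3 (b.append mutates the shared list): a = [40, 8, 26, 85], b = [40, 8, 26, 85]

[40, 8, 26, 85]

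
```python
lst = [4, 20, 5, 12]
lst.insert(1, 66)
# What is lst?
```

[4, 66, 20, 5, 12]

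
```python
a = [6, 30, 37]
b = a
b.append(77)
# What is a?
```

After line 1: a = [6, 30, 37]
After line 2 (b = a is an alias, same object): a = [6, 30, 37], b = [6, 30, 37]
After line 3 (b.append mutates the shared list): a = [6, 30, 37, 77], b = [6, 30, 37, 77]

[6, 30, 37, 77]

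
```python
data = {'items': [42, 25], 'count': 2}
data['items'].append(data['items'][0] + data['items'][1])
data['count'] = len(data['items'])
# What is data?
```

After line 1: data = {'items': [42, 25], 'count': 2}
After line 2 (append 42 + 25 = 67): data = {'items': [42, 25, 67], 'count': 2}
After line 3 (count = len(items) = 3): data = {'items': [42, 25, 67], 'count': 3}

{'items': [42, 25, 67], 'count': 3}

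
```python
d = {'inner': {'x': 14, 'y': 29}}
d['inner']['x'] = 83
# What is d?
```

After line 1: d = {'inner': {'x': 14, 'y': 29}}
After line 2 (inner x overwritten): d = {'inner': {'x': 83, 'y': 29}}

{'inner': {'x': 83, 'y': 29}}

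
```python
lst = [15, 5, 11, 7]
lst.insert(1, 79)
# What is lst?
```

[15, 79, 5, 11, 7]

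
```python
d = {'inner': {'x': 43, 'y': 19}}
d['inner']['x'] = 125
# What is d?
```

After line 1: d = {'inner': {'x': 43, 'y': 19}}
After line 2 (inner x overwritten): d = {'inner': {'x': 125, 'y': 19}}

{'inner': {'x': 125, 'y': 19}}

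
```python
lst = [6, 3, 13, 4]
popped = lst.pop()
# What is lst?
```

[6, 3, 13]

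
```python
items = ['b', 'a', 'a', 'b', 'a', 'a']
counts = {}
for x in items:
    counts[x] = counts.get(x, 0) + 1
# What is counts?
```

Initial: counts = {}, items = ['b', 'a', 'a', 'b', 'a', 'a']
See 'b': counts = {'b': 1}
See 'a': counts = {'b': 1, 'a': 1}
See 'a': counts = {'b': 1, 'a': 2}
See 'b': counts = {'b': 2, 'a': 2}
See 'a': counts = {'b': 2, 'a': 3}
See 'a': counts = {'b': 2, 'a': 4}

{'b': 2, 'a': 4}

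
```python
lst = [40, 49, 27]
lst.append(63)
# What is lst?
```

[40, 49, 27, 63]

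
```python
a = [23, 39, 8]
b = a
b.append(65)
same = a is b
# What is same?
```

After line 1: a = [23, 39, 8]
After line 2 (b = a is an alias, same object): a = [23, 39, 8], b = [23, 39, 8]
After line 3 (b.append mutates the shared list): a = [23, 39, 8, 65], b = [23, 39, 8, 65]
After line 4 (same = a is b; same object -> True): same = True

True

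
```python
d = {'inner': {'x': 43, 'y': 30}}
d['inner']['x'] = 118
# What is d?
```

After line 1: d = {'inner': {'x': 43, 'y': 30}}
After line 2 (inner x overwritten): d = {'inner': {'x': 118, 'y': 30}}

{'inner': {'x': 118, 'y': 30}}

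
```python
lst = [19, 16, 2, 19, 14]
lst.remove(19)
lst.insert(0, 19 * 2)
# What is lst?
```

After line 1: lst = [19, 16, 2, 19, 14]
After line 2 (remove first 19): lst = [16, 2, 19, 14]
After line 3 (insert 38 at index 0): lst = [38, 16, 2, 19, 14]

[38, 16, 2, 19, 14]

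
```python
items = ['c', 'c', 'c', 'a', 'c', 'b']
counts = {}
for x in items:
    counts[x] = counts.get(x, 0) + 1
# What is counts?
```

Initial: counts = {}, items = ['c', 'c', 'c', 'a', 'c', 'b']
See 'c': counts = {'c': 1}
See 'c': counts = {'c': 2}
See 'c': counts = {'c': 3}
See 'a': counts = {'c': 3, 'a': 1}
See 'c': counts = {'c': 4, 'a': 1}
See 'b': counts = {'c': 4, 'a': 1, 'b': 1}

{'c': 4, 'a': 1, 'b': 1}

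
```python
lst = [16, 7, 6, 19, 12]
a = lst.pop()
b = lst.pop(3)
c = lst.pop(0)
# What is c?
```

After line 1: lst = [16, 7, 6, 19, 12]
After line 2 (pop() -> a = 12): lst = [16, 7, 6, 19]
After line 3 (pop(3) -> b = 19): lst = [16, 7, 6]
After line 4 (pop(0) -> c = 16): lst = [7, 6]

16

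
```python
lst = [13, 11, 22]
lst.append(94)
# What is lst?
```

[13, 11, 22, 94]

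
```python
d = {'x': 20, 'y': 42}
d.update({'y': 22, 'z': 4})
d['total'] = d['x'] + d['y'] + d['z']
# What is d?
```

After line 1: d = {'x': 20, 'y': 42}
After line 2 (y overwritten, z added): d = {'x': 20, 'y': 22, 'z': 4}
After line 3 (total = 20 + 22 + 4 = 46): d = {'x': 20, 'y': 22, 'z': 4, 'total': 46}

{'x': 20, 'y': 22, 'z': 4, 'total': 46}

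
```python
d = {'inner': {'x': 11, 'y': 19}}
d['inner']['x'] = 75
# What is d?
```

After line 1: d = {'inner': {'x': 11, 'y': 19}}
After line 2 (inner x overwritten): d = {'inner': {'x': 75, 'y': 19}}

{'inner': {'x': 75, 'y': 19}}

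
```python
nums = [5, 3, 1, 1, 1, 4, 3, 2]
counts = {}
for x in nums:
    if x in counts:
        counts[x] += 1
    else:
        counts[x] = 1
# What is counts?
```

Initial: counts = {}, nums = [5, 3, 1, 1, 1, 4, 3, 2]
See 5: counts = {5: 1}
See 3: counts = {5: 1, 3: 1}
See 1: counts = {5: 1, 3: 1, 1: 1}
See 1: counts = {5: 1, 3: 1, 1: 2}
See 1: counts = {5: 1, 3: 1, 1: 3}
See 4: counts = {5: 1, 3: 1, 1: 3, 4: 1}
See 3: counts = {5: 1, 3: 2, 1: 3, 4: 1}
See 2: counts = {5: 1, 3: 2, 1: 3, 4: 1, 2: 1}

{5: 1, 3: 2, 1: 3, 4: 1, 2: 1}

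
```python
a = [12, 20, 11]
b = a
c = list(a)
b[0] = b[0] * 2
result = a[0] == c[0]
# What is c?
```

After line 1: a = [12, 20, 11]
After line 2 (b = a, alias): a = [12, 20, 11], b = [12, 20, 11]
After line 3 (c = list(a) is a copy, new object): c = [12, 20, 11]
After line 4 (b[0] = 12 * 2 = 24; mutates shared a/b): a = b = [24, 20, 11], c = [12, 20, 11]
After line 5 (a[0] = 24, c[0] = 12; result = False)

[12, 20, 11]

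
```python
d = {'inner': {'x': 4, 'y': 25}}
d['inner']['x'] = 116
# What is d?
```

After line 1: d = {'inner': {'x': 4, 'y': 25}}
After line 2 (inner x overwritten): d = {'inner': {'x': 116, 'y': 25}}

{'inner': {'x': 116, 'y': 25}}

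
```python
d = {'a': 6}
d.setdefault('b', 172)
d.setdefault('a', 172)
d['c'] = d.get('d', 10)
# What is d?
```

After line 1: d = {'a': 6}
After line 2 (setdefault adds 'b'=172): d = {'a': 6, 'b': 172}
After line 3 (setdefault 'a' no-op, already exists): d = {'a': 6, 'b': 172}
After line 4 (get('d', 10) returns default since 'd' not in d): d = {'a': 6, 'b': 172, 'c': 10}

{'a': 6, 'b': 172, 'c': 10}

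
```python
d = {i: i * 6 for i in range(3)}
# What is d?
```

{0: 0, 1: 6, 2: 12}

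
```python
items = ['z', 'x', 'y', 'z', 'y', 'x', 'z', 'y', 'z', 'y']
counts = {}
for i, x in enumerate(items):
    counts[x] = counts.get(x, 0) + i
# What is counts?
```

Initial: counts = {}, items = ['z', 'x', 'y', 'z', 'y', 'x', 'z', 'y', 'z', 'y']
i=0, x='z': counts = {'z': 0}
i=1, x='x': counts = {'z': 0, 'x': 1}
i=2, x='y': counts = {'z': 0, 'x': 1, 'y': 2}
i=3, x='z': counts = {'z': 3, 'x': 1, 'y': 2}
i=4, x='y': counts = {'z': 3, 'x': 1, 'y': 6}
i=5, x='x': counts = {'z': 3, 'x': 6, 'y': 6}
i=6, x='z': counts = {'z': 9, 'x': 6, 'y': 6}
i=7, x='y': counts = {'z': 9, 'x': 6, 'y': 13}
i=8, x='z': counts = {'z': 17, 'x': 6, 'y': 13}
i=9, x='y': counts = {'z': 17, 'x': 6, 'y': 22}

{'z': 17, 'x': 6, 'y': 22}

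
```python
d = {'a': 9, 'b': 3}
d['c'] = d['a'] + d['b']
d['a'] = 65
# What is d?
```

After line 1: d = {'a': 9, 'b': 3}
After line 2 (d['c'] = 9 + 3): d = {'a': 9, 'b': 3, 'c': 12}
After line 3: d = {'a': 65, 'b': 3, 'c': 12}

{'a': 65, 'b': 3, 'c': 12}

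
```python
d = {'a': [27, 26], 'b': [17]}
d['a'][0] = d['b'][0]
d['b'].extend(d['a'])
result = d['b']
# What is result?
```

After line 1: d = {'a': [27, 26], 'b': [17]}
After line 2 (a[0] = b[0] = 17): d = {'a': [17, 26], 'b': [17]}
After line 3 (b.extend(a) appends [17, 26]): d = {'a': [17, 26], 'b': [17, 17, 26]}
After line 4: result = d['b'] = [17, 17, 26]

[17, 17, 26]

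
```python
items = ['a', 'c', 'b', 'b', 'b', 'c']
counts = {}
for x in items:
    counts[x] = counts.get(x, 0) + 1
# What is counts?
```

Initial: counts = {}, items = ['a', 'c', 'b', 'b', 'b', 'c']
See 'a': counts = {'a': 1}
See 'c': counts = {'a': 1, 'c': 1}
See 'b': counts = {'a': 1, 'c': 1, 'b': 1}
See 'b': counts = {'a': 1, 'c': 1, 'b': 2}
See 'b': counts = {'a': 1, 'c': 1, 'b': 3}
See 'c': counts = {'a': 1, 'c': 2, 'b': 3}

{'a': 1, 'c': 2, 'b': 3}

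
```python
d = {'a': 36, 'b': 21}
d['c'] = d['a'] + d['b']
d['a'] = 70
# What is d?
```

After line 1: d = {'a': 36, 'b': 21}
After line 2 (d['c'] = 36 + 21): d = {'a': 36, 'b': 21, 'c': 57}
After line 3: d = {'a': 70, 'b': 21, 'c': 57}

{'a': 70, 'b': 21, 'c': 57}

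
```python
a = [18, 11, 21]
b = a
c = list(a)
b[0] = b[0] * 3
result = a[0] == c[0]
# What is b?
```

After line 1: a = [18, 11, 21]
After line 2 (b = a, alias): a = [18, 11, 21], b = [18, 11, 21]
After line 3 (c = list(a) is a copy, new object): c = [18, 11, 21]
After line 4 (b[0] = 18 * 3 = 54; mutates shared a/b): a = b = [54, 11, 21], c = [18, 11, 21]
After line 5 (a[0] = 54, c[0] = 18; result = False)

[54, 11, 21]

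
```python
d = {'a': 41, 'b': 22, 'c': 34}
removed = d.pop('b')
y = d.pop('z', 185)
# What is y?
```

After line 1: d = {'a': 41, 'b': 22, 'c': 34}
After line 2 (pop 'b' returns 22): d = {'a': 41, 'c': 34}, removed = 22
After line 3 (pop 'z' missing, returns default 185): d = {'a': 41, 'c': 34}, y = 185

185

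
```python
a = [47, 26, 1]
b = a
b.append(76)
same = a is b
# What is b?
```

After line 1: a = [47, 26, 1]
After line 2 (b = a is an alias, same object): a = [47, 26, 1], b = [47, 26, 1]
After line 3 (b.append mutates the shared list): a = [47, 26, 1, 76], b = [47, 26, 1, 76]
After line 4 (same = a is b; same object -> True): same = True

[47, 26, 1, 76]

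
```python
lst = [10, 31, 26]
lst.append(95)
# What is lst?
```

[10, 31, 26, 95]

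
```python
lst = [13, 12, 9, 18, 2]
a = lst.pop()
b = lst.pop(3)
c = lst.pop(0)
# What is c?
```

After line 1: lst = [13, 12, 9, 18, 2]
After line 2 (pop() -> a = 2): lst = [13, 12, 9, 18]
After line 3 (pop(3) -> b = 18): lst = [13, 12, 9]
After line 4 (pop(0) -> c = 13): lst = [12, 9]

13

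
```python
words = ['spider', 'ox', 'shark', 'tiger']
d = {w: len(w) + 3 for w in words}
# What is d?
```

{'spider': 9, 'ox': 5, 'shark': 8, 'tiger': 8}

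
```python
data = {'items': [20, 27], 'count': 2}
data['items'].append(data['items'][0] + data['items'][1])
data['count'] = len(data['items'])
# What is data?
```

After line 1: data = {'items': [20, 27], 'count': 2}
After line 2 (append 20 + 27 = 47): data = {'items': [20, 27, 47], 'count': 2}
After line 3 (count = len(items) = 3): data = {'items': [20, 27, 47], 'count': 3}

{'items': [20, 27, 47], 'count': 3}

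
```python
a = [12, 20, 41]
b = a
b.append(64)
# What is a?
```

After line 1: a = [12, 20, 41]
After line 2 (b = a is an alias, same object): a = [12, 20, 41], b = [12, 20, 41]
After line 3 (b.append mutates the shared list): a = [12, 20, 41, 64], b = [12, 20, 41, 64]

[12, 20, 41, 64]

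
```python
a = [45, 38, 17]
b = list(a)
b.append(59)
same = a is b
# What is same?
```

After line 1: a = [45, 38, 17]
After line 2 (b = list(a) is a shallow copy, new object): a = [45, 38, 17], b = [45, 38, 17]
After line 3 (append only mutates b): a = [45, 38, 17], b = [45, 38, 17, 59]
After line 4 (same = a is b; different objects -> False): same = False

False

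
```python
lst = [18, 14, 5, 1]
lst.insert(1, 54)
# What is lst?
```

[18, 54, 14, 5, 1]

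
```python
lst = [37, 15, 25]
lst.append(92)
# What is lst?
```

[37, 15, 25, 92]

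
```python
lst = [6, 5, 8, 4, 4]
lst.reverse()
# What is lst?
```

[4, 4, 8, 5, 6]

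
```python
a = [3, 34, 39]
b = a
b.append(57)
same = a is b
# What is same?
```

After line 1: a = [3, 34, 39]
After line 2 (b = a is an alias, same object): a = [3, 34, 39], b = [3, 34, 39]
After line 3 (b.append mutates the shared list): a = [3, 34, 39, 57], b = [3, 34, 39, 57]
After line 4 (same = a is b; same object -> True): same = True

True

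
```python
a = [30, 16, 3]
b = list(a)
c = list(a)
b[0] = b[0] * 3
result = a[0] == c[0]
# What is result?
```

After line 1: a = [30, 16, 3]
After line 2 (b = list(a), copy): a = [30, 16, 3], b = [30, 16, 3]
After line 3 (c = list(a) is a copy, new object): c = [30, 16, 3]
After line 4 (b[0] = 30 * 3 = 90; only b mutates (copy)): a = [30, 16, 3], b = [90, 16, 3], c = [30, 16, 3]
After line 5 (a[0] = 30, c[0] = 30; result = True)

True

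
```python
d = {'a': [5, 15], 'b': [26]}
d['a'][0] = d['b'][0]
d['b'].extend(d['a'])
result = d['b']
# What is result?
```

After line 1: d = {'a': [5, 15], 'b': [26]}
After line 2 (a[0] = b[0] = 26): d = {'a': [26, 15], 'b': [26]}
After line 3 (b.extend(a) appends [26, 15]): d = {'a': [26, 15], 'b': [26, 26, 15]}
After line 4: result = d['b'] = [26, 26, 15]

[26, 26, 15]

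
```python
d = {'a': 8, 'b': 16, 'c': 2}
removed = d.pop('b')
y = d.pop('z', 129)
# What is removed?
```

After line 1: d = {'a': 8, 'b': 16, 'c': 2}
After line 2 (pop 'b' returns 16): d = {'a': 8, 'c': 2}, removed = 16
After line 3 (pop 'z' missing, returns default 129): d = {'a': 8, 'c': 2}, y = 129

16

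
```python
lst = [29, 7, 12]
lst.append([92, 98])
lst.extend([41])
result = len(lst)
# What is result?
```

After line 1: lst = [29, 7, 12]
After line 2 (append adds [92, 98] as single element): lst = [29, 7, 12, [92, 98]]
After line 3 (extend unpacks [41], adds 41): lst = [29, 7, 12, [92, 98], 41]
After line 4: result = len(lst) = 5

5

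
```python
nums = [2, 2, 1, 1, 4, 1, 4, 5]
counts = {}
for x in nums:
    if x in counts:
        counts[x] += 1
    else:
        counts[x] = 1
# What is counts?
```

Initial: counts = {}, nums = [2, 2, 1, 1, 4, 1, 4, 5]
See 2: counts = {2: 1}
See 2: counts = {2: 2}
See 1: counts = {2: 2, 1: 1}
See 1: counts = {2: 2, 1: 2}
See 4: counts = {2: 2, 1: 2, 4: 1}
See 1: counts = {2: 2, 1: 3, 4: 1}
See 4: counts = {2: 2, 1: 3, 4: 2}
See 5: counts = {2: 2, 1: 3, 4: 2, 5: 1}

{2: 2, 1: 3, 4: 2, 5: 1}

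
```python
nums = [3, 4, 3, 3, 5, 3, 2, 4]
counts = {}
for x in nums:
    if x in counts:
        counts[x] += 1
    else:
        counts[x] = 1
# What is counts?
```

Initial: counts = {}, nums = [3, 4, 3, 3, 5, 3, 2, 4]
See 3: counts = {3: 1}
See 4: counts = {3: 1, 4: 1}
See 3: counts = {3: 2, 4: 1}
See 3: counts = {3: 3, 4: 1}
See 5: counts = {3: 3, 4: 1, 5: 1}
See 3: counts = {3: 4, 4: 1, 5: 1}
See 2: counts = {3: 4, 4: 1, 5: 1, 2: 1}
See 4: counts = {3: 4, 4: 2, 5: 1, 2: 1}

{3: 4, 4: 2, 5: 1, 2: 1}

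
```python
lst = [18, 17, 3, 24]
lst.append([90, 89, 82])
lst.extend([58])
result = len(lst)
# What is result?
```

After line 1: lst = [18, 17, 3, 24]
After line 2 (append adds [90, 89, 82] as single element): lst = [18, 17, 3, 24, [90, 89, 82]]
After line 3 (extend unpacks [58], adds 58): lst = [18, 17, 3, 24, [90, 89, 82], 58]
After line 4: result = len(lst) = 6

6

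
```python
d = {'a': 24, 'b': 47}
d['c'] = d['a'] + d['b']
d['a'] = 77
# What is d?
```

After line 1: d = {'a': 24, 'b': 47}
After line 2 (d['c'] = 24 + 47): d = {'a': 24, 'b': 47, 'c': 71}
After line 3: d = {'a': 77, 'b': 47, 'c': 71}

{'a': 77, 'b': 47, 'c': 71}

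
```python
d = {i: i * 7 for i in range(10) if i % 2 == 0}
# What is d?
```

{0: 0, 2: 14, 4: 28, 6: 42, 8: 56}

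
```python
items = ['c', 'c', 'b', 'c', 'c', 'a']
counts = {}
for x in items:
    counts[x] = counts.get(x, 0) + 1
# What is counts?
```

Initial: counts = {}, items = ['c', 'c', 'b', 'c', 'c', 'a']
See 'c': counts = {'c': 1}
See 'c': counts = {'c': 2}
See 'b': counts = {'c': 2, 'b': 1}
See 'c': counts = {'c': 3, 'b': 1}
See 'c': counts = {'c': 4, 'b': 1}
See 'a': counts = {'c': 4, 'b': 1, 'a': 1}

{'c': 4, 'b': 1, 'a': 1}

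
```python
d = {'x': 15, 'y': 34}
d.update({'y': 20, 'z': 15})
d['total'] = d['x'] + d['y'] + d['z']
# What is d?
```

After line 1: d = {'x': 15, 'y': 34}
After line 2 (y overwritten, z added): d = {'x': 15, 'y': 20, 'z': 15}
After line 3 (total = 15 + 20 + 15 = 50): d = {'x': 15, 'y': 20, 'z': 15, 'total': 50}

{'x': 15, 'y': 20, 'z': 15, 'total': 50}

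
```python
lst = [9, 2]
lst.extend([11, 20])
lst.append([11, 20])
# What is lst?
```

After line 1: lst = [9, 2]
After line 2 (extend unpacks [11, 20]): lst = [9, 2, 11, 20]
After line 3 (append adds [11, 20] as single element): lst = [9, 2, 11, 20, [11, 20]]

[9, 2, 11, 20, [11, 20]]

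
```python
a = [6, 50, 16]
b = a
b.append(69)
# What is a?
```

After line 1: a = [6, 50, 16]
After line 2 (b = a is an alias, same object): a = [6, 50, 16], b = [6, 50, 16]
After line 3 (b.append mutates the shared list): a = [6, 50, 16, 69], b = [6, 50, 16, 69]

[6, 50, 16, 69]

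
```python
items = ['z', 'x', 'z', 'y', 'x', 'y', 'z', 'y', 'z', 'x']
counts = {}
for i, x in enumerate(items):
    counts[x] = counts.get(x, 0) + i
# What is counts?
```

Initial: counts = {}, items = ['z', 'x', 'z', 'y', 'x', 'y', 'z', 'y', 'z', 'x']
i=0, x='z': counts = {'z': 0}
i=1, x='x': counts = {'z': 0, 'x': 1}
i=2, x='z': counts = {'z': 2, 'x': 1}
i=3, x='y': counts = {'z': 2, 'x': 1, 'y': 3}
i=4, x='x': counts = {'z': 2, 'x': 5, 'y': 3}
i=5, x='y': counts = {'z': 2, 'x': 5, 'y': 8}
i=6, x='z': counts = {'z': 8, 'x': 5, 'y': 8}
i=7, x='y': counts = {'z': 8, 'x': 5, 'y': 15}
i=8, x='z': counts = {'z': 16, 'x': 5, 'y': 15}
i=9, x='x': counts = {'z': 16, 'x': 14, 'y': 15}

{'z': 16, 'x': 14, 'y': 15}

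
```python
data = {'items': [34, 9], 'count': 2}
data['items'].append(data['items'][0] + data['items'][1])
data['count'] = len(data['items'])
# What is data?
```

After line 1: data = {'items': [34, 9], 'count': 2}
After line 2 (append 34 + 9 = 43): data = {'items': [34, 9, 43], 'count': 2}
After line 3 (count = len(items) = 3): data = {'items': [34, 9, 43], 'count': 3}

{'items': [34, 9, 43], 'count': 3}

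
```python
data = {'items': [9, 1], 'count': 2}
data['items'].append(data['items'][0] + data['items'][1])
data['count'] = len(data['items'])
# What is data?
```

After line 1: data = {'items': [9, 1], 'count': 2}
After line 2 (append 9 + 1 = 10): data = {'items': [9, 1, 10], 'count': 2}
After line 3 (count = len(items) = 3): data = {'items': [9, 1, 10], 'count': 3}

{'items': [9, 1, 10], 'count': 3}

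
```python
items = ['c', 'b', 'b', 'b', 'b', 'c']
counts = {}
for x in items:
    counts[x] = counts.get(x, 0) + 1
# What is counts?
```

Initial: counts = {}, items = ['c', 'b', 'b', 'b', 'b', 'c']
See 'c': counts = {'c': 1}
See 'b': counts = {'c': 1, 'b': 1}
See 'b': counts = {'c': 1, 'b': 2}
See 'b': counts = {'c': 1, 'b': 3}
See 'b': counts = {'c': 1, 'b': 4}
See 'c': counts = {'c': 2, 'b': 4}

{'c': 2, 'b': 4}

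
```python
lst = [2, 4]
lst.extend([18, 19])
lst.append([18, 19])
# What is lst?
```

After line 1: lst = [2, 4]
After line 2 (extend unpacks [18, 19]): lst = [2, 4, 18, 19]
After line 3 (append adds [18, 19] as single element): lst = [2, 4, 18, 19, [18, 19]]

[2, 4, 18, 19, [18, 19]]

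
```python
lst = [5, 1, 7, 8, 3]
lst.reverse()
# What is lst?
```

[3, 8, 7, 1, 5]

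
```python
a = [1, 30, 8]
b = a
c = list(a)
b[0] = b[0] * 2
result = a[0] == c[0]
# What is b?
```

After line 1: a = [1, 30, 8]
After line 2 (b = a, alias): a = [1, 30, 8], b = [1, 30, 8]
After line 3 (c = list(a) is a copy, new object): c = [1, 30, 8]
After line 4 (b[0] = 1 * 2 = 2; mutates shared a/b): a = b = [2, 30, 8], c = [1, 30, 8]
After line 5 (a[0] = 2, c[0] = 1; result = False)

[2, 30, 8]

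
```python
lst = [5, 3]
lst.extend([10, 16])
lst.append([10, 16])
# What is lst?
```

After line 1: lst = [5, 3]
After line 2 (extend unpacks [10, 16]): lst = [5, 3, 10, 16]
After line 3 (append adds [10, 16] as single element): lst = [5, 3, 10, 16, [10, 16]]

[5, 3, 10, 16, [10, 16]]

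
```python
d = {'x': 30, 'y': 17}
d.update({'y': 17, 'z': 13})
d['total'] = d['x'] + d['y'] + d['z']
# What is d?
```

After line 1: d = {'x': 30, 'y': 17}
After line 2 (y overwritten, z added): d = {'x': 30, 'y': 17, 'z': 13}
After line 3 (total = 30 + 17 + 13 = 60): d = {'x': 30, 'y': 17, 'z': 13, 'total': 60}

{'x': 30, 'y': 17, 'z': 13, 'total': 60}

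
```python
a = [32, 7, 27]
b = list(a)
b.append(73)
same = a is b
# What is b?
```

After line 1: a = [32, 7, 27]
After line 2 (b = list(a) is a shallow copy, new object): a = [32, 7, 27], b = [32, 7, 27]
After line 3 (append only mutates b): a = [32, 7, 27], b = [32, 7, 27, 73]
After line 4 (same = a is b; different objects -> False): same = False

[32, 7, 27, 73]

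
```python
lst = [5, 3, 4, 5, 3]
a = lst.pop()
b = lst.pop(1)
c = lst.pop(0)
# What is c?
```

After line 1: lst = [5, 3, 4, 5, 3]
After line 2 (pop() -> a = 3): lst = [5, 3, 4, 5]
After line 3 (pop(1) -> b = 3): lst = [5, 4, 5]
After line 4 (pop(0) -> c = 5): lst = [4, 5]

5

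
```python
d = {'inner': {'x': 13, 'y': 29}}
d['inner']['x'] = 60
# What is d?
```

After line 1: d = {'inner': {'x': 13, 'y': 29}}
After line 2 (inner x overwritten): d = {'inner': {'x': 60, 'y': 29}}

{'inner': {'x': 60, 'y': 29}}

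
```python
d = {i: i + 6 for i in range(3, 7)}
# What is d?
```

{3: 9, 4: 10, 5: 11, 6: 12}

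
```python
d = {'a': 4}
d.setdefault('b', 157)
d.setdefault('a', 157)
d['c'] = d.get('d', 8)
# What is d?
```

After line 1: d = {'a': 4}
After line 2 (setdefault adds 'b'=157): d = {'a': 4, 'b': 157}
After line 3 (setdefault 'a' no-op, already exists): d = {'a': 4, 'b': 157}
After line 4 (get('d', 8) returns default since 'd' not in d): d = {'a': 4, 'b': 157, 'c': 8}

{'a': 4, 'b': 157, 'c': 8}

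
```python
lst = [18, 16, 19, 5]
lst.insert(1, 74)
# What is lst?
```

[18, 74, 16, 19, 5]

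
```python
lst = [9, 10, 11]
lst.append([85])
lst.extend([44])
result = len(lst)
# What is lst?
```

After line 1: lst = [9, 10, 11]
After line 2 (append adds [85] as single element): lst = [9, 10, 11, [85]]
After line 3 (extend unpacks [44], adds 44): lst = [9, 10, 11, [85], 44]
After line 4: result = len(lst) = 5

[9, 10, 11, [85], 44]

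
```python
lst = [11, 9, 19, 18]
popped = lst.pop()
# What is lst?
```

[11, 9, 19]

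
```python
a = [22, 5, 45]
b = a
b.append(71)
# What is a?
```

After line 1: a = [22, 5, 45]
After line 2 (b = a is an alias, same object): a = [22, 5, 45], b = [22, 5, 45]
After line 3 (b.append mutates the shared list): a = [22, 5, 45, 71], b = [22, 5, 45, 71]

[22, 5, 45, 71]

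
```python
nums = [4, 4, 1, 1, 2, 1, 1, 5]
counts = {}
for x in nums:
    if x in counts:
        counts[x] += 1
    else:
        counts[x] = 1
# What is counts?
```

Initial: counts = {}, nums = [4, 4, 1, 1, 2, 1, 1, 5]
See 4: counts = {4: 1}
See 4: counts = {4: 2}
See 1: counts = {4: 2, 1: 1}
See 1: counts = {4: 2, 1: 2}
See 2: counts = {4: 2, 1: 2, 2: 1}
See 1: counts = {4: 2, 1: 3, 2: 1}
See 1: counts = {4: 2, 1: 4, 2: 1}
See 5: counts = {4: 2, 1: 4, 2: 1, 5: 1}

{4: 2, 1: 4, 2: 1, 5: 1}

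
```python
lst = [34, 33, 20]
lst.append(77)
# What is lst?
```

[34, 33, 20, 77]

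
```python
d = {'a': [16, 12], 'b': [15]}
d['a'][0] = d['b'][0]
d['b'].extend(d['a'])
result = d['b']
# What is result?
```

After line 1: d = {'a': [16, 12], 'b': [15]}
After line 2 (a[0] = b[0] = 15): d = {'a': [15, 12], 'b': [15]}
After line 3 (b.extend(a) appends [15, 12]): d = {'a': [15, 12], 'b': [15, 15, 12]}
After line 4: result = d['b'] = [15, 15, 12]

[15, 15, 12]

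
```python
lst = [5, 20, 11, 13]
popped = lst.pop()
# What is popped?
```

13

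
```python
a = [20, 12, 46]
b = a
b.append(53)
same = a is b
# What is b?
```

After line 1: a = [20, 12, 46]
After line 2 (b = a is an alias, same object): a = [20, 12, 46], b = [20, 12, 46]
After line 3 (b.append mutates the shared list): a = [20, 12, 46, 53], b = [20, 12, 46, 53]
After line 4 (same = a is b; same object -> True): same = True

[20, 12, 46, 53]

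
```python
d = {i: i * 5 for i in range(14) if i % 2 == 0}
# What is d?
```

{0: 0, 2: 10, 4: 20, 6: 30, 8: 40, 10: 50, 12: 60}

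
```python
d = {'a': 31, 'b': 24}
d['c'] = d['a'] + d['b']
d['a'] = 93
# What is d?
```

After line 1: d = {'a': 31, 'b': 24}
After line 2 (d['c'] = 31 + 24): d = {'a': 31, 'b': 24, 'c': 55}
After line 3: d = {'a': 93, 'b': 24, 'c': 55}

{'a': 93, 'b': 24, 'c': 55}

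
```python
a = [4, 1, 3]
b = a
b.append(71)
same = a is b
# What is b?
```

After line 1: a = [4, 1, 3]
After line 2 (b = a is an alias, same object): a = [4, 1, 3], b = [4, 1, 3]
After line 3 (b.append mutates the shared list): a = [4, 1, 3, 71], b = [4, 1, 3, 71]
After line 4 (same = a is b; same object -> True): same = True

[4, 1, 3, 71]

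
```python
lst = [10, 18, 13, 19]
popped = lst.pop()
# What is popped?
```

19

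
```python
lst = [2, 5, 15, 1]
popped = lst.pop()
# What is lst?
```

[2, 5, 15]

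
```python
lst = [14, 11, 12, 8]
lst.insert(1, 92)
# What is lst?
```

[14, 92, 11, 12, 8]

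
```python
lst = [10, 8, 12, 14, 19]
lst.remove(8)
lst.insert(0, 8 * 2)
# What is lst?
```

After line 1: lst = [10, 8, 12, 14, 19]
After line 2 (remove first 8): lst = [10, 12, 14, 19]
After line 3 (insert 16 at index 0): lst = [16, 10, 12, 14, 19]

[16, 10, 12, 14, 19]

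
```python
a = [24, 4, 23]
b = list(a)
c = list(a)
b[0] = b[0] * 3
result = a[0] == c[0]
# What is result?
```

After line 1: a = [24, 4, 23]
After line 2 (b = list(a), copy): a = [24, 4, 23], b = [24, 4, 23]
After line 3 (c = list(a) is a copy, new object): c = [24, 4, 23]
After line 4 (b[0] = 24 * 3 = 72; only b mutates (copy)): a = [24, 4, 23], b = [72, 4, 23], c = [24, 4, 23]
After line 5 (a[0] = 24, c[0] = 24; result = True)

True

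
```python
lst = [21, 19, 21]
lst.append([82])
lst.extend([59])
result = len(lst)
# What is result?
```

After line 1: lst = [21, 19, 21]
After line 2 (append adds [82] as single element): lst = [21, 19, 21, [82]]
After line 3 (extend unpacks [59], adds 59): lst = [21, 19, 21, [82], 59]
After line 4: result = len(lst) = 5

5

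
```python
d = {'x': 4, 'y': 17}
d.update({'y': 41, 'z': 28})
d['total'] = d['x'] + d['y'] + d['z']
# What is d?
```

After line 1: d = {'x': 4, 'y': 17}
After line 2 (y overwritten, z added): d = {'x': 4, 'y': 41, 'z': 28}
After line 3 (total = 4 + 41 + 28 = 73): d = {'x': 4, 'y': 41, 'z': 28, 'total': 73}

{'x': 4, 'y': 41, 'z': 28, 'total': 73}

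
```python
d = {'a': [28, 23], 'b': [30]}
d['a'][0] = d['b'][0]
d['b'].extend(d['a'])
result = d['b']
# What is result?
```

After line 1: d = {'a': [28, 23], 'b': [30]}
After line 2 (a[0] = b[0] = 30): d = {'a': [30, 23], 'b': [30]}
After line 3 (b.extend(a) appends [30, 23]): d = {'a': [30, 23], 'b': [30, 30, 23]}
After line 4: result = d['b'] = [30, 30, 23]

[30, 30, 23]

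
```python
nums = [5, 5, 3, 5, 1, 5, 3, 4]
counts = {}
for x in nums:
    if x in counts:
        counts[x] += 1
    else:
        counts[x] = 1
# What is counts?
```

Initial: counts = {}, nums = [5, 5, 3, 5, 1, 5, 3, 4]
See 5: counts = {5: 1}
See 5: counts = {5: 2}
See 3: counts = {5: 2, 3: 1}
See 5: counts = {5: 3, 3: 1}
See 1: counts = {5: 3, 3: 1, 1: 1}
See 5: counts = {5: 4, 3: 1, 1: 1}
See 3: counts = {5: 4, 3: 2, 1: 1}
See 4: counts = {5: 4, 3: 2, 1: 1, 4: 1}

{5: 4, 3: 2, 1: 1, 4: 1}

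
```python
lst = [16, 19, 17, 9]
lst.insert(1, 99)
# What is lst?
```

[16, 99, 19, 17, 9]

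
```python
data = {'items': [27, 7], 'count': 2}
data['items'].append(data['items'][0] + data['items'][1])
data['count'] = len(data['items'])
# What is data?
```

After line 1: data = {'items': [27, 7], 'count': 2}
After line 2 (append 27 + 7 = 34): data = {'items': [27, 7, 34], 'count': 2}
After line 3 (count = len(items) = 3): data = {'items': [27, 7, 34], 'count': 3}

{'items': [27, 7, 34], 'count': 3}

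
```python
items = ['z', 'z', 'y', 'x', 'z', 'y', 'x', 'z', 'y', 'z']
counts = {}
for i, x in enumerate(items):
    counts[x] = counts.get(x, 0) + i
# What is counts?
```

Initial: counts = {}, items = ['z', 'z', 'y', 'x', 'z', 'y', 'x', 'z', 'y', 'z']
i=0, x='z': counts = {'z': 0}
i=1, x='z': counts = {'z': 1}
i=2, x='y': counts = {'z': 1, 'y': 2}
i=3, x='x': counts = {'z': 1, 'y': 2, 'x': 3}
i=4, x='z': counts = {'z': 5, 'y': 2, 'x': 3}
i=5, x='y': counts = {'z': 5, 'y': 7, 'x': 3}
i=6, x='x': counts = {'z': 5, 'y': 7, 'x': 9}
i=7, x='z': counts = {'z': 12, 'y': 7, 'x': 9}
i=8, x='y': counts = {'z': 12, 'y': 15, 'x': 9}
i=9, x='z': counts = {'z': 21, 'y': 15, 'x': 9}

{'z': 21, 'y': 15, 'x': 9}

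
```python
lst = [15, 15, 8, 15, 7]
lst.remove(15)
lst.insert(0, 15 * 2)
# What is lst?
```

After line 1: lst = [15, 15, 8, 15, 7]
After line 2 (remove first 15): lst = [15, 8, 15, 7]
After line 3 (insert 30 at index 0): lst = [30, 15, 8, 15, 7]

[30, 15, 8, 15, 7]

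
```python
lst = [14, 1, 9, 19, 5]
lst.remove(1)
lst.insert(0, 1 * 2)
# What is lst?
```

After line 1: lst = [14, 1, 9, 19, 5]
After line 2 (remove first 1): lst = [14, 9, 19, 5]
After line 3 (insert 2 at index 0): lst = [2, 14, 9, 19, 5]

[2, 14, 9, 19, 5]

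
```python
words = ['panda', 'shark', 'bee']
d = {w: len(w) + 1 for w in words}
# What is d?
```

{'panda': 6, 'shark': 6, 'bee': 4}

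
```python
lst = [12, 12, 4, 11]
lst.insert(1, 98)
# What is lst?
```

[12, 98, 12, 4, 11]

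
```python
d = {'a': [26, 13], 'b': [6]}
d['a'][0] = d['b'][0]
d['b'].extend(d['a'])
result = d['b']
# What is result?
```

After line 1: d = {'a': [26, 13], 'b': [6]}
After line 2 (a[0] = b[0] = 6): d = {'a': [6, 13], 'b': [6]}
After line 3 (b.extend(a) appends [6, 13]): d = {'a': [6, 13], 'b': [6, 6, 13]}
After line 4: result = d['b'] = [6, 6, 13]

[6, 6, 13]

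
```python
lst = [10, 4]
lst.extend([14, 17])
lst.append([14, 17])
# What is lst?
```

After line 1: lst = [10, 4]
After line 2 (extend unpacks [14, 17]): lst = [10, 4, 14, 17]
After line 3 (append adds [14, 17] as single element): lst = [10, 4, 14, 17, [14, 17]]

[10, 4, 14, 17, [14, 17]]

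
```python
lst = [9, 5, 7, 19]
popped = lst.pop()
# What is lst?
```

[9, 5, 7]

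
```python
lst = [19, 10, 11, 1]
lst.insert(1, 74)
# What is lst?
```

[19, 74, 10, 11, 1]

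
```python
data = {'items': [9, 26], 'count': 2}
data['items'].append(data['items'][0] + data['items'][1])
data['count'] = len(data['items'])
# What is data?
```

After line 1: data = {'items': [9, 26], 'count': 2}
After line 2 (append 9 + 26 = 35): data = {'items': [9, 26, 35], 'count': 2}
After line 3 (count = len(items) = 3): data = {'items': [9, 26, 35], 'count': 3}

{'items': [9, 26, 35], 'count': 3}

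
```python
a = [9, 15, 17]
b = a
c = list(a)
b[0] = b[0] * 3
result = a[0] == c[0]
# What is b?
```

After line 1: a = [9, 15, 17]
After line 2 (b = a, alias): a = [9, 15, 17], b = [9, 15, 17]
After line 3 (c = list(a) is a copy, new object): c = [9, 15, 17]
After line 4 (b[0] = 9 * 3 = 27; mutates shared a/b): a = b = [27, 15, 17], c = [9, 15, 17]
After line 5 (a[0] = 27, c[0] = 9; result = False)

[27, 15, 17]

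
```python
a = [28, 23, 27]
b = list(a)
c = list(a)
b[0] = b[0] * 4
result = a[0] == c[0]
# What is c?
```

After line 1: a = [28, 23, 27]
After line 2 (b = list(a), copy): a = [28, 23, 27], b = [28, 23, 27]
After line 3 (c = list(a) is a copy, new object): c = [28, 23, 27]
After line 4 (b[0] = 28 * 4 = 112; only b mutates (copy)): a = [28, 23, 27], b = [112, 23, 27], c = [28, 23, 27]
After line 5 (a[0] = 28, c[0] = 28; result = True)

[28, 23, 27]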